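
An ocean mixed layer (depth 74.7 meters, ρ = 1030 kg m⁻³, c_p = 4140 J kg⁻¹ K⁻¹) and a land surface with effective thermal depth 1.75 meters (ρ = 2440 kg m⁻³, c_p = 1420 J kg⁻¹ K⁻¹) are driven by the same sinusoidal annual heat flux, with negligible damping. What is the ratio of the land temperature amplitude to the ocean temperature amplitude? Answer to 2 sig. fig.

53

C_ocean = 1030 × 4140 × 74.7 = 3.19×10^8 J/(m²·K).
C_land = 2440 × 1420 × 1.75 = 6.06×10^6 J/(m²·K).
Undamped amplitude ∝ 1/C, so A_land/A_ocean = C_ocean/C_land = 52.5.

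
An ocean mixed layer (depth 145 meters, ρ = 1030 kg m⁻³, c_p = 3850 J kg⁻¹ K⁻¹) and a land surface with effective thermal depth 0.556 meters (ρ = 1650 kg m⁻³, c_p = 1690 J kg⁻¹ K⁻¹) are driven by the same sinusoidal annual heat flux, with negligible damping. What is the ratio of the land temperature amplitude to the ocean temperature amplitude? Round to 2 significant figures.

C_ocean = 1030 × 3850 × 145 = 5.75×10^8 J/(m²·K).
C_land = 1650 × 1690 × 0.556 = 1.55×10^6 J/(m²·K).
Undamped amplitude ∝ 1/C, so A_land/A_ocean = C_ocean/C_land = 371.

370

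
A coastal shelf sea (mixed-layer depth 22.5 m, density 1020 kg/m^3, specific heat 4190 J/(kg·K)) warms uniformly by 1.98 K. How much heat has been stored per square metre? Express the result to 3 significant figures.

Areal heat capacity C = ρ c_p D = 1020 × 4190 × 22.5 = 9.62×10^7 J/(m²·K).
ΔQ = C ΔT = 9.62×10^7 × 1.98 = 1.90×10^8 J/m².

1.90×10^8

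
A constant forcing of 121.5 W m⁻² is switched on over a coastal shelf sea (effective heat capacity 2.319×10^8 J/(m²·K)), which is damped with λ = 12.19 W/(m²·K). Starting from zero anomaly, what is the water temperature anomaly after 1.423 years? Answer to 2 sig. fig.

9.0 K

Areal heat capacity C = 2.319×10^8 J/(m²·K) (given).
τ = C / λ = 2.32×10^8 / 12.19 = 1.90×10^7 s.
Equilibrium anomaly ΔT_eq = F / λ = 121.5 / 12.19 = 9.97 K.
t = 1.423 years = 4.49×10^7 s, so t/τ = 2.36.
ΔT(t) = ΔT_eq (1 − e^(−t/τ)) = 9.97 × (1 − e^−2.36) = 9.03 K.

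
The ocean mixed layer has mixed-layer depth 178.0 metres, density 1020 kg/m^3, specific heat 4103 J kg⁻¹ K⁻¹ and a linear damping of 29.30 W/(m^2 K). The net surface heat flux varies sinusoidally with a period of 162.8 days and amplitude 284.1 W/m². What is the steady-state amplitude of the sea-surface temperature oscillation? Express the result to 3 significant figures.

0.850 K

Areal heat capacity C = ρ c_p D = 1020 × 4103 × 178.0 = 7.45×10^8 J/(m^2 K).
Angular frequency ω = 2π / T = 2π / 1.41×10^7 s = 4.47×10^-7 s⁻¹.
√((Cω)² + λ²) = √((333)² + 29.30²) = 334 W/(m²·K).
Amplitude A = F₀ / √((Cω)²+λ²) = 284.1 / 334 = 0.850 K.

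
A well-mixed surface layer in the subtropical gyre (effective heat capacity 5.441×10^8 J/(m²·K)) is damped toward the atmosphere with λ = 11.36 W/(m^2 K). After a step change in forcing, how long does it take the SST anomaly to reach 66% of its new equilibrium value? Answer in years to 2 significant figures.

Areal heat capacity C = 5.441×10^8 J/(m²·K) (given).
τ = C / λ = 5.44×10^8 / 11.36 = 4.79×10^7 s.
Fraction reached: 1 − e^(−t/τ) = 0.66 ⇒ t = −τ ln(1 − 0.66) = τ × 1.08.
t = 5.17×10^7 s = 1.64 years.

1.6 years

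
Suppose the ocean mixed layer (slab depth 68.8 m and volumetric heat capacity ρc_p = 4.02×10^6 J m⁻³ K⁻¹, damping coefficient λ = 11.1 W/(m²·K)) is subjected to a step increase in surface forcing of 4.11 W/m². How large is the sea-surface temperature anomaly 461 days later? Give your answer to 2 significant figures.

0.30 K

Areal heat capacity C = ρc_p × D = 4.02×10^6 × 68.8 = 2.77×10^8 J/(m²·K).
τ = C / λ = 2.77×10^8 / 11.1 = 2.49×10^7 s.
Equilibrium anomaly ΔT_eq = F / λ = 4.11 / 11.1 = 0.370 K.
t = 461 days = 3.98×10^7 s, so t/τ = 1.60.
ΔT(t) = ΔT_eq (1 − e^(−t/τ)) = 0.370 × (1 − e^−1.60) = 0.295 K.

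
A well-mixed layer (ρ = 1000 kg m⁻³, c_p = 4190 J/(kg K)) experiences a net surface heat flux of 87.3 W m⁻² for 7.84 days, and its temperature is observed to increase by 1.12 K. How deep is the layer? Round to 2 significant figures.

13 m

Heat input Q = F Δt = 87.3 × 6.77×10^5 s = 5.91×10^7 J/m².
Required areal heat capacity C = Q / ΔT = 5.28×10^7 J/(m²·K).
Depth D = C / (ρ c_p) = 5.28×10^7 / (1000 × 4190) = 12.6 m.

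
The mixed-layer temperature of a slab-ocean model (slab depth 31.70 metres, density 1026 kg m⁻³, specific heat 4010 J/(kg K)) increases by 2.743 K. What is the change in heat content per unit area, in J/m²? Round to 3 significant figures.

3.58×10^8

Areal heat capacity C = ρ c_p D = 1026 × 4010 × 31.70 = 1.30×10^8 J/(m^2 K).
ΔQ = C ΔT = 1.30×10^8 × 2.743 = 3.58×10^8 J/m².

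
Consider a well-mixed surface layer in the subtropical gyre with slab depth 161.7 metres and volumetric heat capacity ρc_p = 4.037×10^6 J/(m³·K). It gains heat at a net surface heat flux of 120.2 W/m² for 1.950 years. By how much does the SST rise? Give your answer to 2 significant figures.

Areal heat capacity C = ρc_p × D = 4.037×10^6 × 161.7 = 6.53×10^8 J m⁻² K⁻¹.
Net heat input Q = F Δt = 120.2 × (1.950 years × 3.156×10^7 s/year) = 7.40×10^9 J/m².
ΔT = Q / C = 7.40×10^9 / 6.53×10^8 = 11.3 K.

11 K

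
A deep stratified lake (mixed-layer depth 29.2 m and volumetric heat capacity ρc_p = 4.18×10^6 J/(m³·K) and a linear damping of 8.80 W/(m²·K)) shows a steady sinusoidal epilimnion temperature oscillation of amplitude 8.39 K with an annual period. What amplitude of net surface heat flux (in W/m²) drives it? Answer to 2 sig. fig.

Areal heat capacity C = ρc_p × D = 4.18×10^6 × 29.2 = 1.22×10^8 J/(m^2 K).
ω = 2π / 3.15×10^7 s = 1.99×10^-7 s⁻¹.
√((Cω)² + λ²) = √((24.3)² + 8.80²) = 25.9 W/(m²·K).
F₀ = A × √((Cω)²+λ²) = 8.39 × 25.9 = 217 W/m².

220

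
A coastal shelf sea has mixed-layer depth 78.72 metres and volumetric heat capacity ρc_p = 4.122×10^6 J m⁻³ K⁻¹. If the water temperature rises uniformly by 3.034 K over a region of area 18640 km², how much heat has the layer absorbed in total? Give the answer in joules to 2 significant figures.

1.8×10^19 J

Areal heat capacity C = ρc_p × D = 4.122×10^6 × 78.72 = 3.24×10^8 J/(m^2 K).
Heat per unit area: q = C ΔT = 3.24×10^8 × 3.034 = 9.84×10^8 J/m².
Total heat: Q = q × A = 9.84×10^8 × (18640 × 10⁶ m²) = 1.84×10^19 J.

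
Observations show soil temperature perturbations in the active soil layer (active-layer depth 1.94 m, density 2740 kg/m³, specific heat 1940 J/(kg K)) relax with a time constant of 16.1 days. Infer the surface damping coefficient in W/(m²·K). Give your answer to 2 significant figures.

7.4

Areal heat capacity C = ρ c_p D = 2740 × 1940 × 1.94 = 1.03×10^7 J/(m^2 K).
τ = 16.1 days = 1.39×10^6 s.
λ = C / τ = 1.03×10^7 / 1.39×10^6 = 7.41 W/(m²·K).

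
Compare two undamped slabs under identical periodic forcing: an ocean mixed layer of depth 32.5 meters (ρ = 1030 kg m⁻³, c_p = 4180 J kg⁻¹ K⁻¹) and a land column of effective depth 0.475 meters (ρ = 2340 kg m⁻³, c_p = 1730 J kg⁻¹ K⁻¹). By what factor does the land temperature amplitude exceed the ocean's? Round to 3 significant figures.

C_ocean = 1030 × 4180 × 32.5 = 1.40×10^8 J/(m²·K).
C_land = 2340 × 1730 × 0.475 = 1.92×10^6 J/(m²·K).
Undamped amplitude ∝ 1/C, so A_land/A_ocean = C_ocean/C_land = 72.8.

72.8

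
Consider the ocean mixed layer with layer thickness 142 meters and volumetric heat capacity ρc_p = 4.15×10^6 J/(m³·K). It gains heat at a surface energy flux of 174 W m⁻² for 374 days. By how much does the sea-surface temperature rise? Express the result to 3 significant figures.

Areal heat capacity C = ρc_p × D = 4.15×10^6 × 142 = 5.89×10^8 J/(m²·K).
Net heat input Q = F Δt = 174 × (374 days × 86400 s/day) = 5.62×10^9 J/m².
ΔT = Q / C = 5.62×10^9 / 5.89×10^8 = 9.54 K.

9.54 K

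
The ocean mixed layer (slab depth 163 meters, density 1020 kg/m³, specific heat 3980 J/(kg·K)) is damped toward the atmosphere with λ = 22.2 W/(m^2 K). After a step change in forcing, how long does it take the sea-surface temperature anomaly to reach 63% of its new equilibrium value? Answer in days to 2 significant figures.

Areal heat capacity C = ρ c_p D = 1020 × 3980 × 163 = 6.62×10^8 J m⁻² K⁻¹.
τ = C / λ = 6.62×10^8 / 22.2 = 2.98×10^7 s.
Fraction reached: 1 − e^(−t/τ) = 0.63 ⇒ t = −τ ln(1 − 0.63) = τ × 0.994.
t = 2.96×10^7 s = 343 days.

340 days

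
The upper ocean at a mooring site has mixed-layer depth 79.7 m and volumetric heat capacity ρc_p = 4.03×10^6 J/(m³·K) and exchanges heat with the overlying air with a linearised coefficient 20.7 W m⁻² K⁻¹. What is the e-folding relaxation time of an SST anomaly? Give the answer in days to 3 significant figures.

Areal heat capacity C = ρc_p × D = 4.03×10^6 × 79.7 = 3.21×10^8 J/(m²·K).
Relaxation time τ = C / λ = 3.21×10^8 / 20.7 = 1.55×10^7 s.
In days: 1.55×10^7 s / (86400 s/day) = 180 days.

180 days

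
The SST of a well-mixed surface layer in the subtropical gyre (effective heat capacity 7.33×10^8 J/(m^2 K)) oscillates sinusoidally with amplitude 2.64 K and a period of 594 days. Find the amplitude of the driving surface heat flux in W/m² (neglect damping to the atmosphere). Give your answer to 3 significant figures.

237

Areal heat capacity C = 7.33×10^8 J/(m^2 K) (given).
ω = 2π / 5.13×10^7 s = 1.22×10^-7 s⁻¹.
Cω = 7.33×10^8 × 1.22×10^-7 = 89.7 W/(m²·K).
F₀ = A × Cω = 2.64 × 89.7 = 237 W/m².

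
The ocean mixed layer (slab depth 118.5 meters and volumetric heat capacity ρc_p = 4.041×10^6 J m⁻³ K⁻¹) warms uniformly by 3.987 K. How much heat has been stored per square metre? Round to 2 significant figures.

Areal heat capacity C = ρc_p × D = 4.041×10^6 × 118.5 = 4.79×10^8 J/(m²·K).
ΔQ = C ΔT = 4.79×10^8 × 3.987 = 1.91×10^9 J/m².

1.9×10^9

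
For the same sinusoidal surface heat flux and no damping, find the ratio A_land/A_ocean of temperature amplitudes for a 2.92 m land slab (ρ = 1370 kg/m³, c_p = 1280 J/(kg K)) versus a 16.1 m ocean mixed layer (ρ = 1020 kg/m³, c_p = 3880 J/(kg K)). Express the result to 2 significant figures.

12

C_ocean = 1020 × 3880 × 16.1 = 6.37×10^7 J/(m²·K).
C_land = 1370 × 1280 × 2.92 = 5.12×10^6 J/(m²·K).
Undamped amplitude ∝ 1/C, so A_land/A_ocean = C_ocean/C_land = 12.4.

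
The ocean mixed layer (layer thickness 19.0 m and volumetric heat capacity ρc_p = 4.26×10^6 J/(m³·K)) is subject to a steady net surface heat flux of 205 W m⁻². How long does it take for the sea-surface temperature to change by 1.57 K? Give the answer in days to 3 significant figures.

7.17 days

Areal heat capacity C = ρc_p × D = 4.26×10^6 × 19.0 = 8.09×10^7 J/(m²·K).
Time required: Δt = C ΔT / F = 8.09×10^7 × 1.57 / 205 = 6.20×10^5 s.
In days: 6.20×10^5 s / (86400 s/day) = 7.17 days.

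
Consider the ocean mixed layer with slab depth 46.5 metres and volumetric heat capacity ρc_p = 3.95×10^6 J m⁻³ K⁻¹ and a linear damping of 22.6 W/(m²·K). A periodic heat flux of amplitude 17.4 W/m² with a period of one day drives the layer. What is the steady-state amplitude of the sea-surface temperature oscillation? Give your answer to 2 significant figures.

0.0013 K

Areal heat capacity C = ρc_p × D = 3.95×10^6 × 46.5 = 1.84×10^8 J/(m^2 K).
Angular frequency ω = 2π / T = 2π / 86400 s = 7.27×10^-5 s⁻¹.
√((Cω)² + λ²) = √((13400)² + 22.6²) = 13400 W/(m²·K).
Amplitude A = F₀ / √((Cω)²+λ²) = 17.4 / 13400 = 0.00130 K.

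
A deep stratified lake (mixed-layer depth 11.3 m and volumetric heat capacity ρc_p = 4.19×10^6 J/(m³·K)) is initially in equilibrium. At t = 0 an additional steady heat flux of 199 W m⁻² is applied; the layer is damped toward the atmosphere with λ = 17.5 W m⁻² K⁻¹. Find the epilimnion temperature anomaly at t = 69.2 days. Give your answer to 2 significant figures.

Areal heat capacity C = ρc_p × D = 4.19×10^6 × 11.3 = 4.73×10^7 J m⁻² K⁻¹.
τ = C / λ = 4.73×10^7 / 17.5 = 2.71×10^6 s.
Equilibrium anomaly ΔT_eq = F / λ = 199 / 17.5 = 11.4 K.
t = 69.2 days = 5.98×10^6 s, so t/τ = 2.21.
ΔT(t) = ΔT_eq (1 − e^(−t/τ)) = 11.4 × (1 − e^−2.21) = 10.1 K.

10 K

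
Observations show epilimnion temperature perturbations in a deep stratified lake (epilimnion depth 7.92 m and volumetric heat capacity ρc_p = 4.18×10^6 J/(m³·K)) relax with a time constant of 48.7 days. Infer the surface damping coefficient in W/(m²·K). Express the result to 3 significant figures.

Areal heat capacity C = ρc_p × D = 4.18×10^6 × 7.92 = 3.31×10^7 J/(m²·K).
τ = 48.7 days = 4.21×10^6 s.
λ = C / τ = 3.31×10^7 / 4.21×10^6 = 7.87 W/(m²·K).

7.87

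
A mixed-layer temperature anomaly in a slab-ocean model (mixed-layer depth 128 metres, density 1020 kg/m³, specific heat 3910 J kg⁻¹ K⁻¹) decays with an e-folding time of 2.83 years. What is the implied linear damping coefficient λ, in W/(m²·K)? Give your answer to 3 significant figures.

Areal heat capacity C = ρ c_p D = 1020 × 3910 × 128 = 5.10×10^8 J m⁻² K⁻¹.
τ = 2.83 years = 8.93×10^7 s.
λ = C / τ = 5.10×10^8 / 8.93×10^7 = 5.72 W/(m²·K).

5.72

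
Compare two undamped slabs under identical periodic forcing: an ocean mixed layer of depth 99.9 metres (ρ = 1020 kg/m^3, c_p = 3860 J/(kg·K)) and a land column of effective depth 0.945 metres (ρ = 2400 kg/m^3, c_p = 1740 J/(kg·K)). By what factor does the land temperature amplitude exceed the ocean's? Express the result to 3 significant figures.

99.7

C_ocean = 1020 × 3860 × 99.9 = 3.93×10^8 J/(m²·K).
C_land = 2400 × 1740 × 0.945 = 3.95×10^6 J/(m²·K).
Undamped amplitude ∝ 1/C, so A_land/A_ocean = C_ocean/C_land = 99.7.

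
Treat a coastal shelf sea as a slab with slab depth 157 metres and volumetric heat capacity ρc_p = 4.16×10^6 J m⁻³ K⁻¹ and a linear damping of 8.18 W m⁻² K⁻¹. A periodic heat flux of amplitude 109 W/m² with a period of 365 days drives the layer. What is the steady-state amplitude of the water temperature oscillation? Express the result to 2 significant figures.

Areal heat capacity C = ρc_p × D = 4.16×10^6 × 157 = 6.53×10^8 J/(m^2 K).
Angular frequency ω = 2π / T = 2π / 3.15×10^7 s = 1.99×10^-7 s⁻¹.
√((Cω)² + λ²) = √((130)² + 8.18²) = 130 W/(m²·K).
Amplitude A = F₀ / √((Cω)²+λ²) = 109 / 130 = 0.836 K.

0.84 K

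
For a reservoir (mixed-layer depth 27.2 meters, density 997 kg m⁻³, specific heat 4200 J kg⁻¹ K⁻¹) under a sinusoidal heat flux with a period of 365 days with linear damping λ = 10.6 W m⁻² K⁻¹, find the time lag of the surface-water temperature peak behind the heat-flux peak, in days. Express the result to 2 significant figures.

Areal heat capacity C = ρ c_p D = 997 × 4200 × 27.2 = 1.14×10^8 J/(m^2 K).
ω = 2π / 3.15×10^7 s = 1.99×10^-7 s⁻¹.
Phase lag φ = arctan(Cω/λ) = arctan(22.7/10.6) = 1.13 rad.
Time lag = φ / ω = 1.13 / 1.99×10^-7 = 5.69×10^6 s = 65.9 days.

66 days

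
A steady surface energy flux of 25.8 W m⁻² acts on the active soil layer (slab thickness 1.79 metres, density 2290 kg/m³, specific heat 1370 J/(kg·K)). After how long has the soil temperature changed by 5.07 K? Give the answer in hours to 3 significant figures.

Areal heat capacity C = ρ c_p D = 2290 × 1370 × 1.79 = 5.62×10^6 J/(m^2 K).
Time required: Δt = C ΔT / F = 5.62×10^6 × 5.07 / 25.8 = 1.10×10^6 s.
In hours: 1.10×10^6 s / (3600 s/hour) = 307 hours.

307 hours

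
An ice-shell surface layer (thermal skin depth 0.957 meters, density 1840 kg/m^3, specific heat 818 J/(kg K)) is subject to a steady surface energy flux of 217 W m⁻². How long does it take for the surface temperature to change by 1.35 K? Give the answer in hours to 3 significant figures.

2.49 hours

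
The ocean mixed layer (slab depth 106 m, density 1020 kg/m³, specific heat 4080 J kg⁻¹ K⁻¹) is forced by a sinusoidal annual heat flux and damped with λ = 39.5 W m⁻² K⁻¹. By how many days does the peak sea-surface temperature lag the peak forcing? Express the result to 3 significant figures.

66.7 days

Areal heat capacity C = ρ c_p D = 1020 × 4080 × 106 = 4.41×10^8 J/(m^2 K).
ω = 2π / 3.15×10^7 s = 1.99×10^-7 s⁻¹.
Phase lag φ = arctan(Cω/λ) = arctan(87.9/39.5) = 1.15 rad.
Time lag = φ / ω = 1.15 / 1.99×10^-7 = 5.76×10^6 s = 66.7 days.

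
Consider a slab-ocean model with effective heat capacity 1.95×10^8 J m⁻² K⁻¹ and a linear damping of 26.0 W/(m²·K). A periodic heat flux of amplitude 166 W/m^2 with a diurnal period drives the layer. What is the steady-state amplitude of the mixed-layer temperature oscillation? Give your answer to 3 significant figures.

0.0117 K

Areal heat capacity C = 1.95×10^8 J m⁻² K⁻¹ (given).
Angular frequency ω = 2π / T = 2π / 86400 s = 7.27×10^-5 s⁻¹.
√((Cω)² + λ²) = √((14200)² + 26.0²) = 14200 W/(m²·K).
Amplitude A = F₀ / √((Cω)²+λ²) = 166 / 14200 = 0.0117 K.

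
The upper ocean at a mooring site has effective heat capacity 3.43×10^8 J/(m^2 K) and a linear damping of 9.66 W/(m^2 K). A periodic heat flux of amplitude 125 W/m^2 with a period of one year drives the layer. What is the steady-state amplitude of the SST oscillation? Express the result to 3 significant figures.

Areal heat capacity C = 3.43×10^8 J/(m^2 K) (given).
Angular frequency ω = 2π / T = 2π / 3.15×10^7 s = 1.99×10^-7 s⁻¹.
√((Cω)² + λ²) = √((68.3)² + 9.66²) = 69.0 W/(m²·K).
Amplitude A = F₀ / √((Cω)²+λ²) = 125 / 69.0 = 1.81 K.

1.81 K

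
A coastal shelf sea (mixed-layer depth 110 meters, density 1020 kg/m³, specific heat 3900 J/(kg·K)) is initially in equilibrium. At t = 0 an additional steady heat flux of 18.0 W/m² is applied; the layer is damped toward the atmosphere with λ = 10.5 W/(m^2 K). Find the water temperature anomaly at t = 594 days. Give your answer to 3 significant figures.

1.21 K

Areal heat capacity C = ρ c_p D = 1020 × 3900 × 110 = 4.38×10^8 J m⁻² K⁻¹.
τ = C / λ = 4.38×10^8 / 10.5 = 4.17×10^7 s.
Equilibrium anomaly ΔT_eq = F / λ = 18.0 / 10.5 = 1.71 K.
t = 594 days = 5.13×10^7 s, so t/τ = 1.23.
ΔT(t) = ΔT_eq (1 − e^(−t/τ)) = 1.71 × (1 − e^−1.23) = 1.21 K.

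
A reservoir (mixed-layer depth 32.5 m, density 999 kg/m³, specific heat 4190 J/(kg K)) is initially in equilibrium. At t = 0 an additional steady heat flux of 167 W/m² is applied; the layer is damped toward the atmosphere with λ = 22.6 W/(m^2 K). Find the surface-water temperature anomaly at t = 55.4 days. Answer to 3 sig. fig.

4.05 K

Areal heat capacity C = ρ c_p D = 999 × 4190 × 32.5 = 1.36×10^8 J/(m²·K).
τ = C / λ = 1.36×10^8 / 22.6 = 6.02×10^6 s.
Equilibrium anomaly ΔT_eq = F / λ = 167 / 22.6 = 7.39 K.
t = 55.4 days = 4.79×10^6 s, so t/τ = 0.795.
ΔT(t) = ΔT_eq (1 − e^(−t/τ)) = 7.39 × (1 − e^−0.795) = 4.05 K.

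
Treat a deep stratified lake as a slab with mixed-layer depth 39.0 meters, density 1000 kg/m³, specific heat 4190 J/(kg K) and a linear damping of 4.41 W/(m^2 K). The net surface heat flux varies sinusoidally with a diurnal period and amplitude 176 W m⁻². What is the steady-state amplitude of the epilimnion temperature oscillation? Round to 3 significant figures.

0.0148 K

Areal heat capacity C = ρ c_p D = 1000 × 4190 × 39.0 = 1.63×10^8 J/(m^2 K).
Angular frequency ω = 2π / T = 2π / 86400 s = 7.27×10^-5 s⁻¹.
√((Cω)² + λ²) = √((11900)² + 4.41²) = 11900 W/(m²·K).
Amplitude A = F₀ / √((Cω)²+λ²) = 176 / 11900 = 0.0148 K.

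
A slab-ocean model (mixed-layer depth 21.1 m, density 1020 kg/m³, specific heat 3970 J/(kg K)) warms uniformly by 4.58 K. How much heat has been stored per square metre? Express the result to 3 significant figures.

Areal heat capacity C = ρ c_p D = 1020 × 3970 × 21.1 = 8.54×10^7 J m⁻² K⁻¹.
ΔQ = C ΔT = 8.54×10^7 × 4.58 = 3.91×10^8 J/m².

3.91×10^8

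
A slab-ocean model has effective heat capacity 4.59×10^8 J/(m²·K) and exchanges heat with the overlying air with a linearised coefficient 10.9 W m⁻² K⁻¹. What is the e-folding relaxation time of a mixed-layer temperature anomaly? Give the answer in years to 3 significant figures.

1.33 years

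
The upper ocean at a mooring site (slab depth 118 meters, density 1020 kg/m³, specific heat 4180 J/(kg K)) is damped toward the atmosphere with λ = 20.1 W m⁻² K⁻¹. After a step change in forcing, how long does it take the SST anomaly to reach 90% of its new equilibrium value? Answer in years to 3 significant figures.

1.83 years

Areal heat capacity C = ρ c_p D = 1020 × 4180 × 118 = 5.03×10^8 J/(m^2 K).
τ = C / λ = 5.03×10^8 / 20.1 = 2.50×10^7 s.
Fraction reached: 1 − e^(−t/τ) = 0.90 ⇒ t = −τ ln(1 − 0.90) = τ × 2.30.
t = 5.76×10^7 s = 1.83 years.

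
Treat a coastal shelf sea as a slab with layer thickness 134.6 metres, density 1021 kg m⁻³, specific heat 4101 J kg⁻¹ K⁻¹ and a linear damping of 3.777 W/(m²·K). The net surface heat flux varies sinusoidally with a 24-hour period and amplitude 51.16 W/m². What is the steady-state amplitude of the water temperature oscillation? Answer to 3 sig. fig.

0.00125 K

Areal heat capacity C = ρ c_p D = 1021 × 4101 × 134.6 = 5.64×10^8 J/(m^2 K).
Angular frequency ω = 2π / T = 2π / 86400 s = 7.27×10^-5 s⁻¹.
√((Cω)² + λ²) = √((41000)² + 3.777²) = 41000 W/(m²·K).
Amplitude A = F₀ / √((Cω)²+λ²) = 51.16 / 41000 = 0.00125 K.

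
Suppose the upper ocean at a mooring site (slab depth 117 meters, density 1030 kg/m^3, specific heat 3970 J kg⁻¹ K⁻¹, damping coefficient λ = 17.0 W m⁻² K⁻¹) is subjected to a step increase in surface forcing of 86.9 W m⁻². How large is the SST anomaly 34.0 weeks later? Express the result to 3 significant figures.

Areal heat capacity C = ρ c_p D = 1030 × 3970 × 117 = 4.78×10^8 J m⁻² K⁻¹.
τ = C / λ = 4.78×10^8 / 17.0 = 2.81×10^7 s.
Equilibrium anomaly ΔT_eq = F / λ = 86.9 / 17.0 = 5.11 K.
t = 34.0 weeks = 2.06×10^7 s, so t/τ = 0.731.
ΔT(t) = ΔT_eq (1 − e^(−t/τ)) = 5.11 × (1 − e^−0.731) = 2.65 K.

2.65 K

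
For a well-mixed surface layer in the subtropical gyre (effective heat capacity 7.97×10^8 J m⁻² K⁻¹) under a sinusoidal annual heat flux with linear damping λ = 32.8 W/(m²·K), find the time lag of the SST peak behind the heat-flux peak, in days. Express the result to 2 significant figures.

79 days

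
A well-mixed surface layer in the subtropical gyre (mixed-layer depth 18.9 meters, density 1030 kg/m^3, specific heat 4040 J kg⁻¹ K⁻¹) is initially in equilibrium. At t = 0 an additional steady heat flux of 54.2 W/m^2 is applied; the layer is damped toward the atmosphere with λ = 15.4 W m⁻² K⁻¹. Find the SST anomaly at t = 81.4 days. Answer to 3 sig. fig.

2.63 K

Areal heat capacity C = ρ c_p D = 1030 × 4040 × 18.9 = 7.86×10^7 J m⁻² K⁻¹.
τ = C / λ = 7.86×10^7 / 15.4 = 5.11×10^6 s.
Equilibrium anomaly ΔT_eq = F / λ = 54.2 / 15.4 = 3.52 K.
t = 81.4 days = 7.03×10^6 s, so t/τ = 1.38.
ΔT(t) = ΔT_eq (1 − e^(−t/τ)) = 3.52 × (1 − e^−1.38) = 2.63 K.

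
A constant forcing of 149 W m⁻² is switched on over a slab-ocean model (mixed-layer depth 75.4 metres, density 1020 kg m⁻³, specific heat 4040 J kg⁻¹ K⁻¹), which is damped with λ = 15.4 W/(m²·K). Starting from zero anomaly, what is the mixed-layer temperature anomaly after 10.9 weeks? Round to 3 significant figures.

Areal heat capacity C = ρ c_p D = 1020 × 4040 × 75.4 = 3.11×10^8 J/(m²·K).
τ = C / λ = 3.11×10^8 / 15.4 = 2.02×10^7 s.
Equilibrium anomaly ΔT_eq = F / λ = 149 / 15.4 = 9.68 K.
t = 10.9 weeks = 6.59×10^6 s, so t/τ = 0.327.
ΔT(t) = ΔT_eq (1 − e^(−t/τ)) = 9.68 × (1 − e^−0.327) = 2.70 K.

2.70 K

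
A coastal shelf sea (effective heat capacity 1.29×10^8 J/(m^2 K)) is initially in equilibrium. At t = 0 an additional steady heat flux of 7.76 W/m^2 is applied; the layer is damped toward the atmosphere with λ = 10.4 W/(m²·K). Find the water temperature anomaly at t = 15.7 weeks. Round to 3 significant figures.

0.399 K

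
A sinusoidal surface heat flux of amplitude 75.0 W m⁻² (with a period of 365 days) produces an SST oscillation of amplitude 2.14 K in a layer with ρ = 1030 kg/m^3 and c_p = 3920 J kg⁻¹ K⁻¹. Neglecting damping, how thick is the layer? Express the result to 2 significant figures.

44 m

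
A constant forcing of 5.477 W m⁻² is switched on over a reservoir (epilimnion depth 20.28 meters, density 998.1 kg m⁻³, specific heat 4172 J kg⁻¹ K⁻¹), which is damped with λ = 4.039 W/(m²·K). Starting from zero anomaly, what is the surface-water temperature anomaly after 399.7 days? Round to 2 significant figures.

1.1 K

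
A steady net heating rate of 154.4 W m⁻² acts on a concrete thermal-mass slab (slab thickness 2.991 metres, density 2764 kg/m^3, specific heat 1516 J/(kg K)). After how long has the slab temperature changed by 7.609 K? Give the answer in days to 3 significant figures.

Areal heat capacity C = ρ c_p D = 2764 × 1516 × 2.991 = 1.25×10^7 J/(m²·K).
Time required: Δt = C ΔT / F = 1.25×10^7 × 7.609 / 154.4 = 6.18×10^5 s.
In days: 6.18×10^5 s / (86400 s/day) = 7.15 days.

7.15 days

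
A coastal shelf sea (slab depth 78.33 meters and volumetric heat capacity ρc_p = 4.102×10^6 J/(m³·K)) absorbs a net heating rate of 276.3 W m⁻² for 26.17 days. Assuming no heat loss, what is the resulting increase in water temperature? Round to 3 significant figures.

1.94 K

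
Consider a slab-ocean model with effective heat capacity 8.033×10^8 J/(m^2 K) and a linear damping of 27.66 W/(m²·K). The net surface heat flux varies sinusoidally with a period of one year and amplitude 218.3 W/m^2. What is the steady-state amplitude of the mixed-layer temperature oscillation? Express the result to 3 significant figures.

1.34 K

Areal heat capacity C = 8.033×10^8 J/(m^2 K) (given).
Angular frequency ω = 2π / T = 2π / 3.15×10^7 s = 1.99×10^-7 s⁻¹.
√((Cω)² + λ²) = √((160)² + 27.66²) = 162 W/(m²·K).
Amplitude A = F₀ / √((Cω)²+λ²) = 218.3 / 162 = 1.34 K.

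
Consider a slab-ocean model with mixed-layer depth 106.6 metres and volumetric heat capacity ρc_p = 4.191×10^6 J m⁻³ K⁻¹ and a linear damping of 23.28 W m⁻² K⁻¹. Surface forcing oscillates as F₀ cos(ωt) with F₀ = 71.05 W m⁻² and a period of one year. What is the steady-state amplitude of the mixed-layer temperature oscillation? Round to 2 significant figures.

0.77 K

Areal heat capacity C = ρc_p × D = 4.191×10^6 × 106.6 = 4.47×10^8 J m⁻² K⁻¹.
Angular frequency ω = 2π / T = 2π / 3.15×10^7 s = 1.99×10^-7 s⁻¹.
√((Cω)² + λ²) = √((89.0)² + 23.28²) = 92.0 W/(m²·K).
Amplitude A = F₀ / √((Cω)²+λ²) = 71.05 / 92.0 = 0.772 K.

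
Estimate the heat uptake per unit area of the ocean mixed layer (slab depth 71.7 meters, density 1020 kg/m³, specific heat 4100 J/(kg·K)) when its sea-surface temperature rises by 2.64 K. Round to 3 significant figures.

7.92×10^8

Areal heat capacity C = ρ c_p D = 1020 × 4100 × 71.7 = 3.00×10^8 J m⁻² K⁻¹.
ΔQ = C ΔT = 3.00×10^8 × 2.64 = 7.92×10^8 J/m².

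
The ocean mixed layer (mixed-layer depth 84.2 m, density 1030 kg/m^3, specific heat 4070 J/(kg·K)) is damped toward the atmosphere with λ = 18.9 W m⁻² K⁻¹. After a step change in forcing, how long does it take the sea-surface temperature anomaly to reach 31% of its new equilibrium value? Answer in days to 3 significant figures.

Areal heat capacity C = ρ c_p D = 1030 × 4070 × 84.2 = 3.53×10^8 J m⁻² K⁻¹.
τ = C / λ = 3.53×10^8 / 18.9 = 1.87×10^7 s.
Fraction reached: 1 − e^(−t/τ) = 0.31 ⇒ t = −τ ln(1 − 0.31) = τ × 0.371.
t = 6.93×10^6 s = 80.2 days.

80.2 days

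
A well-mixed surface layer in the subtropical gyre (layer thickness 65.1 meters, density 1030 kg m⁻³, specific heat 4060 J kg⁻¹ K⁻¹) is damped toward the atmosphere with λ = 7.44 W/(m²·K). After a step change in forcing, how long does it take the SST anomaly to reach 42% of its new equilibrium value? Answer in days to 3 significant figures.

231 days

Areal heat capacity C = ρ c_p D = 1030 × 4060 × 65.1 = 2.72×10^8 J/(m^2 K).
τ = C / λ = 2.72×10^8 / 7.44 = 3.66×10^7 s.
Fraction reached: 1 − e^(−t/τ) = 0.42 ⇒ t = −τ ln(1 − 0.42) = τ × 0.545.
t = 1.99×10^7 s = 231 days.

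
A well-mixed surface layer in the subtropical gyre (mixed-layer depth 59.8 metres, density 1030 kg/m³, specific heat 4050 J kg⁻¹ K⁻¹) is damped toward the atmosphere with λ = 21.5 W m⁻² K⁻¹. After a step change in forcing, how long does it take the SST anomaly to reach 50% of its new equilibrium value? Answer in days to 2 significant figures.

Areal heat capacity C = ρ c_p D = 1030 × 4050 × 59.8 = 2.49×10^8 J m⁻² K⁻¹.
τ = C / λ = 2.49×10^8 / 21.5 = 1.16×10^7 s.
Fraction reached: 1 − e^(−t/τ) = 0.50 ⇒ t = −τ ln(1 − 0.50) = τ × 0.693.
t = 8.04×10^6 s = 93.1 days.

93 days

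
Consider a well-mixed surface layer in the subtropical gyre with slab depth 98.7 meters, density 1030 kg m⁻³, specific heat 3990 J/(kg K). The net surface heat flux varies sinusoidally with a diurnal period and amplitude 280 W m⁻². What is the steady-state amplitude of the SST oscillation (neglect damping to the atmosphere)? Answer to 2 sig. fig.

Areal heat capacity C = ρ c_p D = 1030 × 3990 × 98.7 = 4.06×10^8 J/(m^2 K).
Angular frequency ω = 2π / T = 2π / 86400 s = 7.27×10^-5 s⁻¹.
Cω = 4.06×10^8 × 7.27×10^-5 = 29500 W/(m²·K).
Amplitude A = F₀ / (Cω) = 280 / 29500 = 0.00949 K.

0.0095 K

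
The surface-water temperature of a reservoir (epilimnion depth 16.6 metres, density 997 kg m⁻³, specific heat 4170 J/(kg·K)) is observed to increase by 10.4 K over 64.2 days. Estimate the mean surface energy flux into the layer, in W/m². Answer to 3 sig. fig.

129

Areal heat capacity C = ρ c_p D = 997 × 4170 × 16.6 = 6.90×10^7 J m⁻² K⁻¹.
Required heat per unit area: Q = C ΔT = 6.90×10^7 × 10.4 = 7.18×10^8 J/m².
Flux F = Q / Δt = 7.18×10^8 / 5.55×10^6 s = 129 W/m².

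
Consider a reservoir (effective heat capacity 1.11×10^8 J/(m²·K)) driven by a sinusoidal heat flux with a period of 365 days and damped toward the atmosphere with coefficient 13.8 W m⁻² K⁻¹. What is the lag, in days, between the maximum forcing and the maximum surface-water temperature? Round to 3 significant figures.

Areal heat capacity C = 1.11×10^8 J/(m²·K) (given).
ω = 2π / 3.15×10^7 s = 1.99×10^-7 s⁻¹.
Phase lag φ = arctan(Cω/λ) = arctan(22.1/13.8) = 1.01 rad.
Time lag = φ / ω = 1.01 / 1.99×10^-7 = 5.08×10^6 s = 58.8 days.

58.8 days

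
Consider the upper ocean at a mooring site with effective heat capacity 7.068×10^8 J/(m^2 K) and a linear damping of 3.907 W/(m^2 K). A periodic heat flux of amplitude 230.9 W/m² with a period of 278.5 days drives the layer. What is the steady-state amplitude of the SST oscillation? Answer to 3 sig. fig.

Areal heat capacity C = 7.068×10^8 J/(m^2 K) (given).
Angular frequency ω = 2π / T = 2π / 2.41×10^7 s = 2.61×10^-7 s⁻¹.
√((Cω)² + λ²) = √((185)² + 3.907²) = 185 W/(m²·K).
Amplitude A = F₀ / √((Cω)²+λ²) = 230.9 / 185 = 1.25 K.

1.25 K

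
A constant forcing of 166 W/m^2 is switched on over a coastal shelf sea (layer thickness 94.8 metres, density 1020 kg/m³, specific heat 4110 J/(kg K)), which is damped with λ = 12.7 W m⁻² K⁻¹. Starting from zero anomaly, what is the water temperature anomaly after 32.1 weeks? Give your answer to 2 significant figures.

Areal heat capacity C = ρ c_p D = 1020 × 4110 × 94.8 = 3.97×10^8 J/(m^2 K).
τ = C / λ = 3.97×10^8 / 12.7 = 3.13×10^7 s.
Equilibrium anomaly ΔT_eq = F / λ = 166 / 12.7 = 13.1 K.
t = 32.1 weeks = 1.94×10^7 s, so t/τ = 0.620.
ΔT(t) = ΔT_eq (1 − e^(−t/τ)) = 13.1 × (1 − e^−0.620) = 6.04 K.

6.0 K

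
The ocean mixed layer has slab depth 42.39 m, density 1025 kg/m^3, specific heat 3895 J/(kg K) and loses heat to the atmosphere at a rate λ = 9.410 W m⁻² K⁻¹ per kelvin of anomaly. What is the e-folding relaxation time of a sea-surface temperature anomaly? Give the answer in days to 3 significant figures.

Areal heat capacity C = ρ c_p D = 1025 × 3895 × 42.39 = 1.69×10^8 J/(m²·K).
Relaxation time τ = C / λ = 1.69×10^8 / 9.410 = 1.80×10^7 s.
In days: 1.80×10^7 s / (86400 s/day) = 208 days.

208 days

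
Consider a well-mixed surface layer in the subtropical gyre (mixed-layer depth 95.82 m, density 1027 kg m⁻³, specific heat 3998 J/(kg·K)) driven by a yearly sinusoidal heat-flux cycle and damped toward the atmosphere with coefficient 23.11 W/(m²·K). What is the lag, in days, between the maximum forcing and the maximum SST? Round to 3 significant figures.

74.6 days

Areal heat capacity C = ρ c_p D = 1027 × 3998 × 95.82 = 3.93×10^8 J/(m²·K).
ω = 2π / 3.15×10^7 s = 1.99×10^-7 s⁻¹.
Phase lag φ = arctan(Cω/λ) = arctan(78.4/23.11) = 1.28 rad.
Time lag = φ / ω = 1.28 / 1.99×10^-7 = 6.45×10^6 s = 74.6 days.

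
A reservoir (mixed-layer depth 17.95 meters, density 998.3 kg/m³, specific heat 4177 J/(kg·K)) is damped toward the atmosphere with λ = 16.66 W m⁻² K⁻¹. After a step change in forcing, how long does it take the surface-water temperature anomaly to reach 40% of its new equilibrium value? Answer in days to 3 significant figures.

Areal heat capacity C = ρ c_p D = 998.3 × 4177 × 17.95 = 7.48×10^7 J/(m²·K).
τ = C / λ = 7.48×10^7 / 16.66 = 4.49×10^6 s.
Fraction reached: 1 − e^(−t/τ) = 0.40 ⇒ t = −τ ln(1 − 0.40) = τ × 0.511.
t = 2.30×10^6 s = 26.6 days.

26.6 days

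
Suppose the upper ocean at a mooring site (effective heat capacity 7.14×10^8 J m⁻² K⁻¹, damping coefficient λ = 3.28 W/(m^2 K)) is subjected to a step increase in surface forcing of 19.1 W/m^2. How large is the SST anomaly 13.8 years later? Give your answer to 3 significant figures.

Areal heat capacity C = 7.14×10^8 J m⁻² K⁻¹ (given).
τ = C / λ = 7.14×10^8 / 3.28 = 2.18×10^8 s.
Equilibrium anomaly ΔT_eq = F / λ = 19.1 / 3.28 = 5.82 K.
t = 13.8 years = 4.35×10^8 s, so t/τ = 2.00.
ΔT(t) = ΔT_eq (1 − e^(−t/τ)) = 5.82 × (1 − e^−2.00) = 5.04 K.

5.04 K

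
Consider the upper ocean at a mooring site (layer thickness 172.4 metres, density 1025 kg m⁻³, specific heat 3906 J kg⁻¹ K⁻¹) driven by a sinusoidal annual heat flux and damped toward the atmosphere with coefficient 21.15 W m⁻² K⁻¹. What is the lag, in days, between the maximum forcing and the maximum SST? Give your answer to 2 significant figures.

82 days

Areal heat capacity C = ρ c_p D = 1025 × 3906 × 172.4 = 6.90×10^8 J/(m²·K).
ω = 2π / 3.15×10^7 s = 1.99×10^-7 s⁻¹.
Phase lag φ = arctan(Cω/λ) = arctan(138/21.15) = 1.42 rad.
Time lag = φ / ω = 1.42 / 1.99×10^-7 = 7.12×10^6 s = 82.4 days.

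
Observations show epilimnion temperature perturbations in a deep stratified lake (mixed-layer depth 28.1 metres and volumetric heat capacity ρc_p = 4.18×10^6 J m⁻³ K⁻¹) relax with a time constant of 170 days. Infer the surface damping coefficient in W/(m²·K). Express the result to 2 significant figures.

8.0

Areal heat capacity C = ρc_p × D = 4.18×10^6 × 28.1 = 1.17×10^8 J/(m^2 K).
τ = 170 days = 1.47×10^7 s.
λ = C / τ = 1.17×10^8 / 1.47×10^7 = 8.00 W/(m²·K).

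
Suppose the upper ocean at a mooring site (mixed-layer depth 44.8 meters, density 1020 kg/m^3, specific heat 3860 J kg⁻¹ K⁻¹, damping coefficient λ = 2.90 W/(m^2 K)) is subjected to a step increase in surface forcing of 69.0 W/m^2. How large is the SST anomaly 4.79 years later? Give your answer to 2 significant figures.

22 K

Areal heat capacity C = ρ c_p D = 1020 × 3860 × 44.8 = 1.76×10^8 J m⁻² K⁻¹.
τ = C / λ = 1.76×10^8 / 2.90 = 6.08×10^7 s.
Equilibrium anomaly ΔT_eq = F / λ = 69.0 / 2.90 = 23.8 K.
t = 4.79 years = 1.51×10^8 s, so t/τ = 2.49.
ΔT(t) = ΔT_eq (1 − e^(−t/τ)) = 23.8 × (1 − e^−2.49) = 21.8 K.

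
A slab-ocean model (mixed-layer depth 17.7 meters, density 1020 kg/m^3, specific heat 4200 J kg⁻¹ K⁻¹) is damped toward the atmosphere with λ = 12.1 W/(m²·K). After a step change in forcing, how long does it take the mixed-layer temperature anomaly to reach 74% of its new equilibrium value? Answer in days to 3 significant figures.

Areal heat capacity C = ρ c_p D = 1020 × 4200 × 17.7 = 7.58×10^7 J/(m^2 K).
τ = C / λ = 7.58×10^7 / 12.1 = 6.27×10^6 s.
Fraction reached: 1 − e^(−t/τ) = 0.74 ⇒ t = −τ ln(1 − 0.74) = τ × 1.35.
t = 8.44×10^6 s = 97.7 days.

97.7 days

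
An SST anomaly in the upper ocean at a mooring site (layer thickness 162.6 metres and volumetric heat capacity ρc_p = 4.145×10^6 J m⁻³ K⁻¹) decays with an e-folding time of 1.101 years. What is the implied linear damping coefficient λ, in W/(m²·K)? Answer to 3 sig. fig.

19.4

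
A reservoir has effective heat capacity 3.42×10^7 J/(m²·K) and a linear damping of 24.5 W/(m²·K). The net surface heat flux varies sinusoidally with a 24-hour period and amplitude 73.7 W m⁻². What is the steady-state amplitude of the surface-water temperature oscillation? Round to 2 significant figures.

Areal heat capacity C = 3.42×10^7 J/(m²·K) (given).
Angular frequency ω = 2π / T = 2π / 86400 s = 7.27×10^-5 s⁻¹.
√((Cω)² + λ²) = √((2490)² + 24.5²) = 2490 W/(m²·K).
Amplitude A = F₀ / √((Cω)²+λ²) = 73.7 / 2490 = 0.0296 K.

0.030 K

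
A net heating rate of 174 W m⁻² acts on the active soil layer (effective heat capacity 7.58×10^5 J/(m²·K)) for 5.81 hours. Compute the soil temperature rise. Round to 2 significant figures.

Areal heat capacity C = 7.58×10^5 J/(m²·K) (given).
Net heat input Q = F Δt = 174 × (5.81 hours × 3600 s/hour) = 3.64×10^6 J/m².
ΔT = Q / C = 3.64×10^6 / 7.58×10^5 = 4.80 K.

4.8 K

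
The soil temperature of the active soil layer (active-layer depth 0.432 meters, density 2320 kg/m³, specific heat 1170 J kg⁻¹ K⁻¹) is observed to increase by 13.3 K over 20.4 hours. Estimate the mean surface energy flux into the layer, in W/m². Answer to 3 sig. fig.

212

Areal heat capacity C = ρ c_p D = 2320 × 1170 × 0.432 = 1.17×10^6 J/(m^2 K).
Required heat per unit area: Q = C ΔT = 1.17×10^6 × 13.3 = 1.56×10^7 J/m².
Flux F = Q / Δt = 1.56×10^7 / 73400 s = 212 W/m².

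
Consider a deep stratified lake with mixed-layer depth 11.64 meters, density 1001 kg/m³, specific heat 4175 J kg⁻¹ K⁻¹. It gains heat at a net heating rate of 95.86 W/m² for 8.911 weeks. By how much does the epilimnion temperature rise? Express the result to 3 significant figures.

Areal heat capacity C = ρ c_p D = 1001 × 4175 × 11.64 = 4.86×10^7 J m⁻² K⁻¹.
Net heat input Q = F Δt = 95.86 × (8.911 weeks × 6.048×10^5 s/week) = 5.17×10^8 J/m².
ΔT = Q / C = 5.17×10^8 / 4.86×10^7 = 10.6 K.

10.6 K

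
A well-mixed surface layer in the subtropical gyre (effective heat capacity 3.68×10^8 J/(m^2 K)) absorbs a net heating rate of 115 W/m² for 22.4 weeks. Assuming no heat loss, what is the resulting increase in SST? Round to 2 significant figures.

Areal heat capacity C = 3.68×10^8 J/(m^2 K) (given).
Net heat input Q = F Δt = 115 × (22.4 weeks × 6.048×10^5 s/week) = 1.56×10^9 J/m².
ΔT = Q / C = 1.56×10^9 / 3.68×10^8 = 4.23 K.

4.2 K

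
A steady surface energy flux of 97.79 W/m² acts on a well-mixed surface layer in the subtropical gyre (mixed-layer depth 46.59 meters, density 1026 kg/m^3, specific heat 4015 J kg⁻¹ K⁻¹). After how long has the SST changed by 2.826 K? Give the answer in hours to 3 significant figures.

Areal heat capacity C = ρ c_p D = 1026 × 4015 × 46.59 = 1.92×10^8 J/(m^2 K).
Time required: Δt = C ΔT / F = 1.92×10^8 × 2.826 / 97.79 = 5.55×10^6 s.
In hours: 5.55×10^6 s / (3600 s/hour) = 1540 hours.

1540 hours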